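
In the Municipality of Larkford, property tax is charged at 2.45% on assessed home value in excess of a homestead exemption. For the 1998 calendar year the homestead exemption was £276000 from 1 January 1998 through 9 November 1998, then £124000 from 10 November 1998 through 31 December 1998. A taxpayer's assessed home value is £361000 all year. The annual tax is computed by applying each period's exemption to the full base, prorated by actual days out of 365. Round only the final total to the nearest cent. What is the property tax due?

£2613.04

1 January – 9 November 1998: 313 days, exemption £276000 → (£361000 − £276000) × 2.45% × 313/365 = £1785.8151
10 November – 31 December 1998: 52 days, exemption £124000 → (£361000 − £124000) × 2.45% × 52/365 = £827.2274
Total = £2613.0425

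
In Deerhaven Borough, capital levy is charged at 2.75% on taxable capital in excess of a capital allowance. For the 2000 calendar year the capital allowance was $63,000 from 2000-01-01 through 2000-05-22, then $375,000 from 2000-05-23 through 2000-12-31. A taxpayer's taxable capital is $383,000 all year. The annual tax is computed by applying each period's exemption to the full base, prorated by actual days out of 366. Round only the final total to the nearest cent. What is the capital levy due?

2000-01-01 to 2000-05-22: 143 days, exemption $63,000 → ($383,000 − $63,000) × 2.75% × 143/366 = $3,438.2514
2000-05-23 to 2000-12-31: 223 days, exemption $375,000 → ($383,000 − $375,000) × 2.75% × 223/366 = $134.0437
Total = $3,572.2951

$3,572.30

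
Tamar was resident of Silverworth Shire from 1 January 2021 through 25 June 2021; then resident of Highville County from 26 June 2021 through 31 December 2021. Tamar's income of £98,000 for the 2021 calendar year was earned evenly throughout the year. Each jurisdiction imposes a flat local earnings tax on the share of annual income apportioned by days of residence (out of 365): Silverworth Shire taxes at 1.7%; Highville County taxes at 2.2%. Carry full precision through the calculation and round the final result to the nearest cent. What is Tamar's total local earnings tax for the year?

Silverworth Shire, 1 January – 25 June 2021: 176 days → £98,000 × 1.7% × 176/365 = £803.3315
Highville County, 26 June – 31 December 2021: 189 days → £98,000 × 2.2% × 189/365 = £1,116.3945
Total = £1,919.7260

£1,919.73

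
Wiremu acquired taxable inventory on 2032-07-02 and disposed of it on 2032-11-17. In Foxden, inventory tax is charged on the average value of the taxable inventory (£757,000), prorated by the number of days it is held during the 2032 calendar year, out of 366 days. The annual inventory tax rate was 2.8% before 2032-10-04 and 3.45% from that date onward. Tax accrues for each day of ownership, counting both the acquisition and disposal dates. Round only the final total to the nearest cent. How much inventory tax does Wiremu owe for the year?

£8,654.83

2032-07-02 to 2032-10-03: 94 days at 2.8% → £757,000 × 2.8% × 94/366 = £5,443.7814
2032-10-04 to 2032-11-17: 45 days at 3.45% → £757,000 × 3.45% × 45/366 = £3,211.0451
Total = £8,654.8265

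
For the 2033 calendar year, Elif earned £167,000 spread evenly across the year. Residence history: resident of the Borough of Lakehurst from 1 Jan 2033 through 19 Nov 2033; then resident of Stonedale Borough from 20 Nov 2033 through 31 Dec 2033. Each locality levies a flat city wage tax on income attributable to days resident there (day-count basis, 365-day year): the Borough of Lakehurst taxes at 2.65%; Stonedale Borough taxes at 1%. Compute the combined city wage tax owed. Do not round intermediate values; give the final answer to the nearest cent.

The Borough of Lakehurst, 1 Jan – 19 Nov 2033: 323 days → £167,000 × 2.65% × 323/365 = £3,916.2644
Stonedale Borough, 20 Nov – 31 Dec 2033: 42 days → £167,000 × 1% × 42/365 = £192.1644
Total = £4,108.4288

£4,108.43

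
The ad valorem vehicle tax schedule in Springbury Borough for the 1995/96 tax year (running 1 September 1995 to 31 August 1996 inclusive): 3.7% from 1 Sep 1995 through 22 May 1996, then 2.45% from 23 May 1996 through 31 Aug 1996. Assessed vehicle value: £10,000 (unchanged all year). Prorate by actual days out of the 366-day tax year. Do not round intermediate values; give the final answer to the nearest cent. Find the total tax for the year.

1 Sep 1995 – 22 May 1996: 265 days at 3.7% → £10,000 × 3.7% × 265/366 = £267.8962
23 May – 31 Aug 1996: 101 days at 2.45% → £10,000 × 2.45% × 101/366 = £67.6093
Total = £335.5055

£335.51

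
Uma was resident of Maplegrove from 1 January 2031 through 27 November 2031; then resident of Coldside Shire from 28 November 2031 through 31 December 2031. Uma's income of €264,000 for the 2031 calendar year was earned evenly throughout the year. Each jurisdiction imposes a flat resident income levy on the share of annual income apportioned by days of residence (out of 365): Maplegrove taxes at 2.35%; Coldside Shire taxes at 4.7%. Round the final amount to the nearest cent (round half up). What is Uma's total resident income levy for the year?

€6,781.91

Maplegrove, 1 January – 27 November 2031: 331 days → €264,000 × 2.35% × 331/365 = €5,626.0932
Coldside Shire, 28 November – 31 December 2031: 34 days → €264,000 × 4.7% × 34/365 = €1,155.8137
Total = €6,781.9068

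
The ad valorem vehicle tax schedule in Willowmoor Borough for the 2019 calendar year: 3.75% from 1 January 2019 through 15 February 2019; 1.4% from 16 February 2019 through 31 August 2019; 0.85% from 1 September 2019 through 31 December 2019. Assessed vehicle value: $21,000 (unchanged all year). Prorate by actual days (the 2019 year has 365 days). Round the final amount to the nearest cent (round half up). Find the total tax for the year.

$317.59

1 January – 15 February 2019: 46 days at 3.75% → $21,000 × 3.75% × 46/365 = $99.2466
16 February – 31 August 2019: 197 days at 1.4% → $21,000 × 1.4% × 197/365 = $158.6795
1 September – 31 December 2019: 122 days at 0.85% → $21,000 × 0.85% × 122/365 = $59.6630
Total = $317.5890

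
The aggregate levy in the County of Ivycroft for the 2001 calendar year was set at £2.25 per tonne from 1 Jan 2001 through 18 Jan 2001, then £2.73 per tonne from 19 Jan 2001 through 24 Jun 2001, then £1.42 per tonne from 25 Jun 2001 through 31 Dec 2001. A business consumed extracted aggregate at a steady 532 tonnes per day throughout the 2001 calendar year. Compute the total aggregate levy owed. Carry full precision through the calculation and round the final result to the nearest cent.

£393100.12

1 Jan – 18 Jan 2001: 18 days × 532 tonnes/day = 9,576 tonnes at £2.25/tonne → £21546.00
19 Jan – 24 Jun 2001: 157 days × 532 tonnes/day = 83,524 tonnes at £2.73/tonne → £228020.52
25 Jun – 31 Dec 2001: 190 days × 532 tonnes/day = 101,080 tonnes at £1.42/tonne → £143533.60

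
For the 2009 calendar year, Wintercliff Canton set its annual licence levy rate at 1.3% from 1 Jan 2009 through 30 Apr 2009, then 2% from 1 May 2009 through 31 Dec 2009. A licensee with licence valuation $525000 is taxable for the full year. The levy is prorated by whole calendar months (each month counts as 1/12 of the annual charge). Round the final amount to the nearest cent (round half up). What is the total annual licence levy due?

$9275.00

1 Jan – 30 Apr 2009: 4 months at 1.3% → $525000 × 1.3% × 4/12 = $2275.0000
1 May – 31 Dec 2009: 8 months at 2% → $525000 × 2% × 8/12 = $7000.0000
Total = $9275.0000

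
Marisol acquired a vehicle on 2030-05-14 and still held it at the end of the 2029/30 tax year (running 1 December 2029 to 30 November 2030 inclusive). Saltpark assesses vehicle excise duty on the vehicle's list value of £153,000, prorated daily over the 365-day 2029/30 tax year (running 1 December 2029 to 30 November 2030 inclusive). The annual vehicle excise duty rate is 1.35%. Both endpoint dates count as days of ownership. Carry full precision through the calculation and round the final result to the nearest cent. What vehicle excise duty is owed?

£1,137.44

Days held (2030-05-14 to 2030-11-30): 201 out of 365
Tax = £153,000 × 1.35% × 201/365 = £1,137.4397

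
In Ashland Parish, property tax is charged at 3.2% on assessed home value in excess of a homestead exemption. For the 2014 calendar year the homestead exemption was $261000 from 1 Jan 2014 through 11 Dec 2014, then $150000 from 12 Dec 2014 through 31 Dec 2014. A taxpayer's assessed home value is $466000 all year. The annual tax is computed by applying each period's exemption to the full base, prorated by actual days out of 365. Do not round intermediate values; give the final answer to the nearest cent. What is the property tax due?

1 Jan – 11 Dec 2014: 345 days, exemption $261000 → ($466000 − $261000) × 3.2% × 345/365 = $6200.5479
12 Dec – 31 Dec 2014: 20 days, exemption $150000 → ($466000 − $150000) × 3.2% × 20/365 = $554.0822
Total = $6754.6301

$6754.63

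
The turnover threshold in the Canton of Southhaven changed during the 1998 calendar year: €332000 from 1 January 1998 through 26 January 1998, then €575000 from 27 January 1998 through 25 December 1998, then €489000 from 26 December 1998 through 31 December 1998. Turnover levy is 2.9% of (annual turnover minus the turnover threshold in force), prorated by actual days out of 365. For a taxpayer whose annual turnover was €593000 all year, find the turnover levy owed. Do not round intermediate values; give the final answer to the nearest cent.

1 January – 26 January 1998: 26 days, exemption €332000 → (€593000 − €332000) × 2.9% × 26/365 = €539.1616
27 January – 25 December 1998: 333 days, exemption €575000 → (€593000 − €575000) × 2.9% × 333/365 = €476.2356
26 December – 31 December 1998: 6 days, exemption €489000 → (€593000 − €489000) × 2.9% × 6/365 = €49.5781
Total = €1064.9753

€1064.98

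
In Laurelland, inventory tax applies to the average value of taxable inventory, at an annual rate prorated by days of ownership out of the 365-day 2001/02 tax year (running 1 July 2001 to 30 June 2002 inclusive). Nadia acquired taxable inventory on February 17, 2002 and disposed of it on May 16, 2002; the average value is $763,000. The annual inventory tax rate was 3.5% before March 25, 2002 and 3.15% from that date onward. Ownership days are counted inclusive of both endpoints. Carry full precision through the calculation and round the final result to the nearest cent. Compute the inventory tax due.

$6,123.86

February 17 – March 24, 2002: 36 days at 3.5% → $763,000 × 3.5% × 36/365 = $2,633.9178
March 25 – May 16, 2002: 53 days at 3.15% → $763,000 × 3.15% × 53/365 = $3,489.9411
Total = $6,123.8589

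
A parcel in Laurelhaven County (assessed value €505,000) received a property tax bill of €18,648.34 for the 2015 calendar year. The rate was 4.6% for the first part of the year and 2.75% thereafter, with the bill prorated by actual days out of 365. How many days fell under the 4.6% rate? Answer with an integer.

186 days

Let d = days at the first rate; then 365 − d days at the second rate.
€505,000 × [4.6%·d + 2.75%·(365−d)] / 365 = €18,648.34
Solving gives d = 186, so the new rate took effect on July 6, 2015.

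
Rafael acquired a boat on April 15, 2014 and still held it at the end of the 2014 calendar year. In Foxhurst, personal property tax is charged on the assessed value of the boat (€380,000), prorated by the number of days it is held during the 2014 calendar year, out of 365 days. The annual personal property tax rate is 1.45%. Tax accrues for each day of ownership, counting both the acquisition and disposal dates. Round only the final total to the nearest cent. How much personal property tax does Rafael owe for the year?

Days held (April 15 – December 31, 2014): 261 out of 365
Tax = €380,000 × 1.45% × 261/365 = €3,940.0274

€3,940.03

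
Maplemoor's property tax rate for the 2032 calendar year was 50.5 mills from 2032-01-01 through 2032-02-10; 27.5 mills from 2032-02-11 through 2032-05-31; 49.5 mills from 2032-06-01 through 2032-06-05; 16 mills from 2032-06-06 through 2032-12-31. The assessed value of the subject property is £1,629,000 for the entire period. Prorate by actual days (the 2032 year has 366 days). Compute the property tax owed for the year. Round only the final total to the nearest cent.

2032-01-01 to 2032-02-10: 41 days at 50.5 mills → £1,629,000 × 5.05% × 41/366 = £9,215.4221
2032-02-11 to 2032-05-31: 111 days at 27.5 mills → £1,629,000 × 2.75% × 111/366 = £13,586.1270
2032-06-01 to 2032-06-05: 5 days at 49.5 mills → £1,629,000 × 4.95% × 5/366 = £1,101.5779
2032-06-06 to 2032-12-31: 209 days at 16 mills → £1,629,000 × 1.6% × 209/366 = £14,883.5410
Total = £38,786.6680

£38,786.67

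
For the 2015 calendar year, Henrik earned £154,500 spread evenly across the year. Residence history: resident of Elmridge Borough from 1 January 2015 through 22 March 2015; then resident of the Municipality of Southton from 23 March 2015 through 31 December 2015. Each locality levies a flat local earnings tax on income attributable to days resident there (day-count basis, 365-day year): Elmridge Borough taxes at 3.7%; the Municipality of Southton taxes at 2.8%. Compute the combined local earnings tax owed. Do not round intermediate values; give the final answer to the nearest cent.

£4,634.58

Elmridge Borough, 1 January – 22 March 2015: 81 days → £154,500 × 3.7% × 81/365 = £1,268.5932
The Municipality of Southton, 23 March – 31 December 2015: 284 days → £154,500 × 2.8% × 284/365 = £3,365.9836
Total = £4,634.5767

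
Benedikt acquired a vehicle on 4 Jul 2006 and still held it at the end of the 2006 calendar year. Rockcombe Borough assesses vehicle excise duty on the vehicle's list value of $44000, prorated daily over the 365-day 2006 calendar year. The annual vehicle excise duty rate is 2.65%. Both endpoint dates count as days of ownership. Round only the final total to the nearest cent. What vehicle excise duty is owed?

Days held (4 Jul – 31 Dec 2006): 181 out of 365
Tax = $44000 × 2.65% × 181/365 = $578.2082

$578.21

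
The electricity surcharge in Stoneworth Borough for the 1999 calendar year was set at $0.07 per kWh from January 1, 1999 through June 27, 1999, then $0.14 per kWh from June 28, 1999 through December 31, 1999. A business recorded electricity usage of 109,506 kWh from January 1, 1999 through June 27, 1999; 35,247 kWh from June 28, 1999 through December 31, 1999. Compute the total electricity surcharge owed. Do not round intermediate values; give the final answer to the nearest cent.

January 1 – June 27, 1999: 109,506 kWh at $0.07/kWh → $7,665.42
June 28 – December 31, 1999: 35,247 kWh at $0.14/kWh → $4,934.58

$12,600.00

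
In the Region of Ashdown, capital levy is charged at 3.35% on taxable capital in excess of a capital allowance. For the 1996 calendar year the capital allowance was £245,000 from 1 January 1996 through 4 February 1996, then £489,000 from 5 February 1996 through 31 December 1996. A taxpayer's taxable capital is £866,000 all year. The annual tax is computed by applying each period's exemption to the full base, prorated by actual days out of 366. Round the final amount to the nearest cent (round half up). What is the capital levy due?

£13,411.17

1 January – 4 February 1996: 35 days, exemption £245,000 → (£866,000 − £245,000) × 3.35% × 35/366 = £1,989.4057
5 February – 31 December 1996: 331 days, exemption £489,000 → (£866,000 − £489,000) × 3.35% × 331/366 = £11,421.7609
Total = £13,411.1667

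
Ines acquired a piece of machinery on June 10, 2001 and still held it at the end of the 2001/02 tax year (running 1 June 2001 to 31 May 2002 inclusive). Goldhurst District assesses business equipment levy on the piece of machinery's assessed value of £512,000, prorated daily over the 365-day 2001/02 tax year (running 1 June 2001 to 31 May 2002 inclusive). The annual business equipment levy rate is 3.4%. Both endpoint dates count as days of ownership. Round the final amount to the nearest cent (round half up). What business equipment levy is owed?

£16,978.76

Days held (June 10, 2001 – May 31, 2002): 356 out of 365
Tax = £512,000 × 3.4% × 356/365 = £16,978.7616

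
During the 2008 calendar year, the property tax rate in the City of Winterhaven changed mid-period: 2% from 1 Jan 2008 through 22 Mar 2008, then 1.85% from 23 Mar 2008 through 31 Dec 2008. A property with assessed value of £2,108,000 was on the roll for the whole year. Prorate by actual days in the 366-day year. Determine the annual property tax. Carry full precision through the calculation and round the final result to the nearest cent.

£39,706.43

1 Jan – 22 Mar 2008: 82 days at 2% → £2,108,000 × 2% × 82/366 = £9,445.6831
23 Mar – 31 Dec 2008: 284 days at 1.85% → £2,108,000 × 1.85% × 284/366 = £30,260.7432
Total = £39,706.4262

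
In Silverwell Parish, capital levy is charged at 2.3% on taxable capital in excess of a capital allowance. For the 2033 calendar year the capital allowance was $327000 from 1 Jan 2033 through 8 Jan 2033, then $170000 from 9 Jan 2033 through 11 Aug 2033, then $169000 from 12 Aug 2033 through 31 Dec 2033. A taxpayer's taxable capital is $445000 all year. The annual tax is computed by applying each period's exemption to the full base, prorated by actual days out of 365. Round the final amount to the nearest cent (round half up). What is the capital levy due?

1 Jan – 8 Jan 2033: 8 days, exemption $327000 → ($445000 − $327000) × 2.3% × 8/365 = $59.4849
9 Jan – 11 Aug 2033: 215 days, exemption $170000 → ($445000 − $170000) × 2.3% × 215/365 = $3725.6849
12 Aug – 31 Dec 2033: 142 days, exemption $169000 → ($445000 − $169000) × 2.3% × 142/365 = $2469.6329
Total = $6254.8027

$6254.80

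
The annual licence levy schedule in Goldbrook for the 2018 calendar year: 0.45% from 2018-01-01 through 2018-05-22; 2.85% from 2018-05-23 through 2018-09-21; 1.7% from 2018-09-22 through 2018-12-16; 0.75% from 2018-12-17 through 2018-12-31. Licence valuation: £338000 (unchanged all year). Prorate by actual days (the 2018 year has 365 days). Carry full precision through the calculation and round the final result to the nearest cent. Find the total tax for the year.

£5269.56

2018-01-01 to 2018-05-22: 142 days at 0.45% → £338000 × 0.45% × 142/365 = £591.7315
2018-05-23 to 2018-09-21: 122 days at 2.85% → £338000 × 2.85% × 122/365 = £3219.7973
2018-09-22 to 2018-12-16: 86 days at 1.7% → £338000 × 1.7% × 86/365 = £1353.8521
2018-12-17 to 2018-12-31: 15 days at 0.75% → £338000 × 0.75% × 15/365 = £104.1781
Total = £5269.5589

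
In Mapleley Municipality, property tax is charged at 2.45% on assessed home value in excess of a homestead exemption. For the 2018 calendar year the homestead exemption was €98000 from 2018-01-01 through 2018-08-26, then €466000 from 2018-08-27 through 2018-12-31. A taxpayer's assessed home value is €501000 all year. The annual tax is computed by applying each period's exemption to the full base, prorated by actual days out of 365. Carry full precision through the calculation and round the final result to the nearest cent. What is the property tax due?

2018-01-01 to 2018-08-26: 238 days, exemption €98000 → (€501000 − €98000) × 2.45% × 238/365 = €6438.0630
2018-08-27 to 2018-12-31: 127 days, exemption €466000 → (€501000 − €466000) × 2.45% × 127/365 = €298.3630
Total = €6736.4260

€6736.43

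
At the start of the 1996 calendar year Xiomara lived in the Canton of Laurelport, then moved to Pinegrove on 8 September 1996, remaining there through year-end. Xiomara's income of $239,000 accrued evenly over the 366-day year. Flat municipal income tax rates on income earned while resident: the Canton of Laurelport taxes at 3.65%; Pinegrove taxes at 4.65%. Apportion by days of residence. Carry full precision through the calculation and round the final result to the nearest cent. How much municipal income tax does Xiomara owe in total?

The Canton of Laurelport, 1 January – 7 September 1996: 251 days → $239,000 × 3.65% × 251/366 = $5,982.5096
Pinegrove, 8 September – 31 December 1996: 115 days → $239,000 × 4.65% × 115/366 = $3,491.9467
Total = $9,474.4563

$9,474.46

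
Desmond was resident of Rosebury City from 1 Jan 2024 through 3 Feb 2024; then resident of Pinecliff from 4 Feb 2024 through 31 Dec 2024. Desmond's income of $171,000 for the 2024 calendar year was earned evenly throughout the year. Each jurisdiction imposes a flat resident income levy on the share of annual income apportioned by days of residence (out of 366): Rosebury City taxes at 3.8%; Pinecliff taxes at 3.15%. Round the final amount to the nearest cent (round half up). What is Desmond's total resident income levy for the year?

Rosebury City, 1 Jan – 3 Feb 2024: 34 days → $171,000 × 3.8% × 34/366 = $603.6393
Pinecliff, 4 Feb – 31 Dec 2024: 332 days → $171,000 × 3.15% × 332/366 = $4,886.1148
Total = $5,489.7541

$5,489.75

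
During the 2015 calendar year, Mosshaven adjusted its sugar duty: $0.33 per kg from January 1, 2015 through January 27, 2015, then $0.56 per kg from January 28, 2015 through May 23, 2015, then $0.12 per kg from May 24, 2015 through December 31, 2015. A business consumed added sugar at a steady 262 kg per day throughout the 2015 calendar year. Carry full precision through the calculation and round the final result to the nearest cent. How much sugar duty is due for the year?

$26,333.62

January 1 – January 27, 2015: 27 days × 262 kg/day = 7,074 kg at $0.33/kg → $2,334.42
January 28 – May 23, 2015: 116 days × 262 kg/day = 30,392 kg at $0.56/kg → $17,019.52
May 24 – December 31, 2015: 222 days × 262 kg/day = 58,164 kg at $0.12/kg → $6,979.68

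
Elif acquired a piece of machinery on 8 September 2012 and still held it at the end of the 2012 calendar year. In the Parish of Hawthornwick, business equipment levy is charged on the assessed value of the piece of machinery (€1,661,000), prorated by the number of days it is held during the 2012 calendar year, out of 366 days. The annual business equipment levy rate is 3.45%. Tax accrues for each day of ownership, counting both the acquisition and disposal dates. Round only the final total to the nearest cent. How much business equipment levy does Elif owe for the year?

Days held (8 September – 31 December 2012): 115 out of 366
Tax = €1,661,000 × 3.45% × 115/366 = €18,005.5123

€18,005.51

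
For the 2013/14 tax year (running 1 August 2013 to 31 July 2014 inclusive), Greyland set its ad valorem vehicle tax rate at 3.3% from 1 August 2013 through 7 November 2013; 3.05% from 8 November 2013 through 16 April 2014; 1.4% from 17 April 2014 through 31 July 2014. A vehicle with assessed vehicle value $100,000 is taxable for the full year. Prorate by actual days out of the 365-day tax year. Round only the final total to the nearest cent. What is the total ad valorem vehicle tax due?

$2,638.63

1 August – 7 November 2013: 99 days at 3.3% → $100,000 × 3.3% × 99/365 = $895.0685
8 November 2013 – 16 April 2014: 160 days at 3.05% → $100,000 × 3.05% × 160/365 = $1,336.9863
17 April – 31 July 2014: 106 days at 1.4% → $100,000 × 1.4% × 106/365 = $406.5753
Total = $2,638.6301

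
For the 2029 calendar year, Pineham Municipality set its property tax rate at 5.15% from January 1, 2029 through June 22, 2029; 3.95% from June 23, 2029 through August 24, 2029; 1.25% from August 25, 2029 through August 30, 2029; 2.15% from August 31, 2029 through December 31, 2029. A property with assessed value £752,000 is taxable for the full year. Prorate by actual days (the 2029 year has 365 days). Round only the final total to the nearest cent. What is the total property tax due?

£29,085.92

January 1 – June 22, 2029: 173 days at 5.15% → £752,000 × 5.15% × 173/365 = £18,356.0110
June 23 – August 24, 2029: 63 days at 3.95% → £752,000 × 3.95% × 63/365 = £5,126.9918
August 25 – August 30, 2029: 6 days at 1.25% → £752,000 × 1.25% × 6/365 = £154.5205
August 31 – December 31, 2029: 123 days at 2.15% → £752,000 × 2.15% × 123/365 = £5,448.3945
Total = £29,085.9178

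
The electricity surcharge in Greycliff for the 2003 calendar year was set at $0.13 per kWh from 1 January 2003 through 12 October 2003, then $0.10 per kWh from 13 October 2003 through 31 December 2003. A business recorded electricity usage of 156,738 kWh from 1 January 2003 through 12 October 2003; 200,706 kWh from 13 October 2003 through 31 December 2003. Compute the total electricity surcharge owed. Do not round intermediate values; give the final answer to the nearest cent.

1 January – 12 October 2003: 156,738 kWh at $0.13/kWh → $20375.94
13 October – 31 December 2003: 200,706 kWh at $0.10/kWh → $20070.60

$40446.54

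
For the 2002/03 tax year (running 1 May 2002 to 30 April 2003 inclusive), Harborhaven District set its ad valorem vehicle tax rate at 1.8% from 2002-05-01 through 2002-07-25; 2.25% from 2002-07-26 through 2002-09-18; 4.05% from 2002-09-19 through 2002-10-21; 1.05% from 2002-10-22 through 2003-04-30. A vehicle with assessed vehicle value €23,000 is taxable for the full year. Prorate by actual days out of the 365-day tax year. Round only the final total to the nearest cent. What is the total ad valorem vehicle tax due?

€386.12

2002-05-01 to 2002-07-25: 86 days at 1.8% → €23,000 × 1.8% × 86/365 = €97.5452
2002-07-26 to 2002-09-18: 55 days at 2.25% → €23,000 × 2.25% × 55/365 = €77.9795
2002-09-19 to 2002-10-21: 33 days at 4.05% → €23,000 × 4.05% × 33/365 = €84.2178
2002-10-22 to 2003-04-30: 191 days at 1.05% → €23,000 × 1.05% × 191/365 = €126.3740
Total = €386.1164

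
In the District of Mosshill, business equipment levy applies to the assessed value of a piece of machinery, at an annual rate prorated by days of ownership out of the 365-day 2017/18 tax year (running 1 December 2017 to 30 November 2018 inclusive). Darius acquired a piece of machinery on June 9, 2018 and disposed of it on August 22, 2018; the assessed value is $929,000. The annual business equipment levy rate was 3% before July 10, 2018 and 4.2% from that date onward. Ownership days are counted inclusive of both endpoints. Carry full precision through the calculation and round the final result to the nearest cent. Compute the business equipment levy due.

June 9 – July 9, 2018: 31 days at 3% → $929,000 × 3% × 31/365 = $2,367.0411
July 10 – August 22, 2018: 44 days at 4.2% → $929,000 × 4.2% × 44/365 = $4,703.5397
Total = $7,070.5808

$7,070.58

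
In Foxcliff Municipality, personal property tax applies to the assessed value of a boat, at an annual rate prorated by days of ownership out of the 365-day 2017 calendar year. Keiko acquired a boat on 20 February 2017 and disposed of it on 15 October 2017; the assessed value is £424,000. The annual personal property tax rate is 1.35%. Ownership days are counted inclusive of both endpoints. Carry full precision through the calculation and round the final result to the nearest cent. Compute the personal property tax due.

Days held (20 February – 15 October 2017): 238 out of 365
Tax = £424,000 × 1.35% × 238/365 = £3,732.3616

£3,732.36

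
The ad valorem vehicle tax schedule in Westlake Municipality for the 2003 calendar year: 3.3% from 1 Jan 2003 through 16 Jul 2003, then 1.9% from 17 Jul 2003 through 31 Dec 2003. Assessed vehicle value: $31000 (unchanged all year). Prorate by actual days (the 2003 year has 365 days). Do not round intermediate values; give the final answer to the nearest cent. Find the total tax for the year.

1 Jan – 16 Jul 2003: 197 days at 3.3% → $31000 × 3.3% × 197/365 = $552.1397
17 Jul – 31 Dec 2003: 168 days at 1.9% → $31000 × 1.9% × 168/365 = $271.1014
Total = $823.2411

$823.24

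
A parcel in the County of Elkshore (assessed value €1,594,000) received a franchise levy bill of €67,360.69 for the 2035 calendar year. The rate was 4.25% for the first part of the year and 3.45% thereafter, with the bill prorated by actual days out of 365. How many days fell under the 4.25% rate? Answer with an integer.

Let d = days at the first rate; then 365 − d days at the second rate.
€1,594,000 × [4.25%·d + 3.45%·(365−d)] / 365 = €67,360.69
Solving gives d = 354, so the new rate took effect on December 21, 2035.

354 days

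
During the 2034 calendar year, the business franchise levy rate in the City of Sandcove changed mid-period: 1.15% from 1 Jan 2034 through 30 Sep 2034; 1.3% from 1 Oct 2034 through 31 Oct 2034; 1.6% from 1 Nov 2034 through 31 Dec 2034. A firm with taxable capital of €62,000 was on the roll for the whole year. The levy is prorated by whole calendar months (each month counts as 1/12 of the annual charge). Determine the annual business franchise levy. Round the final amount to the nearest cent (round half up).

€767.25

1 Jan – 30 Sep 2034: 9 months at 1.15% → €62,000 × 1.15% × 9/12 = €534.7500
1 Oct – 31 Oct 2034: 1 month at 1.3% → €62,000 × 1.3% × 1/12 = €67.1667
1 Nov – 31 Dec 2034: 2 months at 1.6% → €62,000 × 1.6% × 2/12 = €165.3333
Total = €767.2500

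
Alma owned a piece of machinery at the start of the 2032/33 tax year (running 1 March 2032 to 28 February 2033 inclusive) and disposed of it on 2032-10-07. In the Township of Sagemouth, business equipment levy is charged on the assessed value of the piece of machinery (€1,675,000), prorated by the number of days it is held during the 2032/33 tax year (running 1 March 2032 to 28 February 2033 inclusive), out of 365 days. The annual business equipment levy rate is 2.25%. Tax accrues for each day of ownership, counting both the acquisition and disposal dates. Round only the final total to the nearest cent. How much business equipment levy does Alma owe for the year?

Days held (2032-03-01 to 2032-10-07): 221 out of 365
Tax = €1,675,000 × 2.25% × 221/365 = €22,819.0068

€22,819.01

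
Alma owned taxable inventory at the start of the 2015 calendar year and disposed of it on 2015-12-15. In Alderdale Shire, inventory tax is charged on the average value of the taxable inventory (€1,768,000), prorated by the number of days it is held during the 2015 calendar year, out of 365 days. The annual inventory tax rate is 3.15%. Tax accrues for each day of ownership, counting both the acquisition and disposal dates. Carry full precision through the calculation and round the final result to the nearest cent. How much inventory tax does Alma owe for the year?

€53,250.71

Days held (2015-01-01 to 2015-12-15): 349 out of 365
Tax = €1,768,000 × 3.15% × 349/365 = €53,250.7068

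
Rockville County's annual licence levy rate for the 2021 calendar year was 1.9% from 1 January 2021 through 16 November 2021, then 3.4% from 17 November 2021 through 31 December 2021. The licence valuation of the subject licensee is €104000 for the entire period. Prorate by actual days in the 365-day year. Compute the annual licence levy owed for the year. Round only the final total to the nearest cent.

1 January – 16 November 2021: 320 days at 1.9% → €104000 × 1.9% × 320/365 = €1732.3836
17 November – 31 December 2021: 45 days at 3.4% → €104000 × 3.4% × 45/365 = €435.9452
Total = €2168.3288

€2168.33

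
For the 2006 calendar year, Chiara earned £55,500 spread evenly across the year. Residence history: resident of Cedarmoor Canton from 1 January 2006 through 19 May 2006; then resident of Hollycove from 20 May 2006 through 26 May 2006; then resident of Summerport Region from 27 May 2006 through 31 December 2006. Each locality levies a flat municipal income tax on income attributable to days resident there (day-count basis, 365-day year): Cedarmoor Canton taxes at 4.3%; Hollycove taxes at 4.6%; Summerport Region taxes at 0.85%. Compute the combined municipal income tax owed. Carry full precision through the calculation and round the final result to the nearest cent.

£1,240.84

Cedarmoor Canton, 1 January – 19 May 2006: 139 days → £55,500 × 4.3% × 139/365 = £908.8315
Hollycove, 20 May – 26 May 2006: 7 days → £55,500 × 4.6% × 7/365 = £48.9616
Summerport Region, 27 May – 31 December 2006: 219 days → £55,500 × 0.85% × 219/365 = £283.0500
Total = £1,240.8432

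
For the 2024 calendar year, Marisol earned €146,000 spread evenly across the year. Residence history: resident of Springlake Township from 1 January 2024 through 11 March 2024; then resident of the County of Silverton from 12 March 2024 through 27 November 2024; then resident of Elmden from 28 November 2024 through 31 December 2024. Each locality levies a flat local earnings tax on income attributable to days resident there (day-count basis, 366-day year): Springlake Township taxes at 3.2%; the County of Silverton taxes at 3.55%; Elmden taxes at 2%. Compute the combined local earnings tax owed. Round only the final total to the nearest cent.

€4,873.65

Springlake Township, 1 January – 11 March 2024: 71 days → €146,000 × 3.2% × 71/366 = €906.3169
The County of Silverton, 12 March – 27 November 2024: 261 days → €146,000 × 3.55% × 261/366 = €3,696.0738
Elmden, 28 November – 31 December 2024: 34 days → €146,000 × 2% × 34/366 = €271.2568
Total = €4,873.6475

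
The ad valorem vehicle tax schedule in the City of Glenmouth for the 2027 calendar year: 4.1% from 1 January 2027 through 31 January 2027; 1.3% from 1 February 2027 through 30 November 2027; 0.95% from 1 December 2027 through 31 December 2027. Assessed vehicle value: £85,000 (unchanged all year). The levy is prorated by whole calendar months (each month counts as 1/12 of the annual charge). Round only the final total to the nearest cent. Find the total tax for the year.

1 January – 31 January 2027: 1 month at 4.1% → £85,000 × 4.1% × 1/12 = £290.4167
1 February – 30 November 2027: 10 months at 1.3% → £85,000 × 1.3% × 10/12 = £920.8333
1 December – 31 December 2027: 1 month at 0.95% → £85,000 × 0.95% × 1/12 = £67.2917
Total = £1,278.5417

£1,278.54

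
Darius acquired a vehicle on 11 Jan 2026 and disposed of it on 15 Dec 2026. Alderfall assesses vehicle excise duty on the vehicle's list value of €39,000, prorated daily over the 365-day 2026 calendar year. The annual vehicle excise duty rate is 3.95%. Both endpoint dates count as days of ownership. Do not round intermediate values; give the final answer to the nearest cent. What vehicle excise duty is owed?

€1,430.77

Days held (11 Jan – 15 Dec 2026): 339 out of 365
Tax = €39,000 × 3.95% × 339/365 = €1,430.7658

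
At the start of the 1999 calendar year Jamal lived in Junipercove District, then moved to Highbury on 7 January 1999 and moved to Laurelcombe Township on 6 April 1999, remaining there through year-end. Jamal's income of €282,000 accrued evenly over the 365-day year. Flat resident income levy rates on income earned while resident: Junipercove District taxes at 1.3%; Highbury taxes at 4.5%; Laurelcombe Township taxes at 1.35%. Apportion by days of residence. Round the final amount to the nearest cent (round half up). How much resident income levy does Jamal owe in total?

Junipercove District, 1 January – 6 January 1999: 6 days → €282,000 × 1.3% × 6/365 = €60.2630
Highbury, 7 January – 5 April 1999: 89 days → €282,000 × 4.5% × 89/365 = €3,094.2740
Laurelcombe Township, 6 April – 31 December 1999: 270 days → €282,000 × 1.35% × 270/365 = €2,816.1370
Total = €5,970.6740

€5,970.67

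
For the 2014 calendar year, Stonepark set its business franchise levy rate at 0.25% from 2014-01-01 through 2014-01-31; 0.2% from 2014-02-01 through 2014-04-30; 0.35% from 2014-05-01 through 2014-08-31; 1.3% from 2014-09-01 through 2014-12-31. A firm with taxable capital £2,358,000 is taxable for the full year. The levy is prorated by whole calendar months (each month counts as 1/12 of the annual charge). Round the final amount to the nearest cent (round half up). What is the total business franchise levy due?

£14,639.25

2014-01-01 to 2014-01-31: 1 month at 0.25% → £2,358,000 × 0.25% × 1/12 = £491.2500
2014-02-01 to 2014-04-30: 3 months at 0.2% → £2,358,000 × 0.2% × 3/12 = £1,179.0000
2014-05-01 to 2014-08-31: 4 months at 0.35% → £2,358,000 × 0.35% × 4/12 = £2,751.0000
2014-09-01 to 2014-12-31: 4 months at 1.3% → £2,358,000 × 1.3% × 4/12 = £10,218.0000
Total = £14,639.2500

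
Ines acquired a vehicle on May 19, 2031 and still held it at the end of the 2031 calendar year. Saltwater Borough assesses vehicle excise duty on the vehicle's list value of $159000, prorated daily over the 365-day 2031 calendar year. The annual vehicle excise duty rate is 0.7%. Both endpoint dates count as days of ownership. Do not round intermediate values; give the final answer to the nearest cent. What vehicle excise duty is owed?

$692.19

Days held (May 19 – December 31, 2031): 227 out of 365
Tax = $159000 × 0.7% × 227/365 = $692.1945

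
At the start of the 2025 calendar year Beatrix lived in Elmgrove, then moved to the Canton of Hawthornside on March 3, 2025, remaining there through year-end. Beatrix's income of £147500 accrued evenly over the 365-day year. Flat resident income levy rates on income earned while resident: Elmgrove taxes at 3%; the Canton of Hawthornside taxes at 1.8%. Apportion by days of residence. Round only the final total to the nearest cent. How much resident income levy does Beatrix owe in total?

Elmgrove, January 1 – March 2, 2025: 61 days → £147500 × 3% × 61/365 = £739.5205
The Canton of Hawthornside, March 3 – December 31, 2025: 304 days → £147500 × 1.8% × 304/365 = £2211.2877
Total = £2950.8082

£2950.81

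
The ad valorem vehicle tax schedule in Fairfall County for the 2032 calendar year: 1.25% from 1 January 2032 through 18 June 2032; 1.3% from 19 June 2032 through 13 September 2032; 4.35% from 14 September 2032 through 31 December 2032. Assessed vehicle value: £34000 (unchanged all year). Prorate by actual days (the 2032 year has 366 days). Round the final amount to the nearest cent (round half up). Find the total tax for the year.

£742.94

1 January – 18 June 2032: 170 days at 1.25% → £34000 × 1.25% × 170/366 = £197.4044
19 June – 13 September 2032: 87 days at 1.3% → £34000 × 1.3% × 87/366 = £105.0656
14 September – 31 December 2032: 109 days at 4.35% → £34000 × 4.35% × 109/366 = £440.4672
Total = £742.9372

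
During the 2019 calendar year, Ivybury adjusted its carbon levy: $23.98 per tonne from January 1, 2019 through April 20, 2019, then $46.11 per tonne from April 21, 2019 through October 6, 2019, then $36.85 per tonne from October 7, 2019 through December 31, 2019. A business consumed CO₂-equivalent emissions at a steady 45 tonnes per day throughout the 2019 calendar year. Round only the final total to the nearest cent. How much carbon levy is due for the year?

January 1 – April 20, 2019: 110 days × 45 tonnes/day = 4,950 tonnes at $23.98/tonne → $118,701.00
April 21 – October 6, 2019: 169 days × 45 tonnes/day = 7,605 tonnes at $46.11/tonne → $350,666.55
October 7 – December 31, 2019: 86 days × 45 tonnes/day = 3,870 tonnes at $36.85/tonne → $142,609.50

$611,977.05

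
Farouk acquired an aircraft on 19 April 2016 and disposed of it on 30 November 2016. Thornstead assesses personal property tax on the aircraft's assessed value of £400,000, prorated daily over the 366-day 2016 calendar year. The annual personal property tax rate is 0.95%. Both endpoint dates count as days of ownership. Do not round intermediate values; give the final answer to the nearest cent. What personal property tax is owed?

£2,346.45

Days held (19 April – 30 November 2016): 226 out of 366
Tax = £400,000 × 0.95% × 226/366 = £2,346.4481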